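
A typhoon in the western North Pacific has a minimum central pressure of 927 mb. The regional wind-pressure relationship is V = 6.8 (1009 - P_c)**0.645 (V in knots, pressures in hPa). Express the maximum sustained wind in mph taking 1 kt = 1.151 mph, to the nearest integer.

134 mph

ΔP = 1009 − 927 = 82 mb.
V ≈ 6.8 × 82^0.645 = 6.8 × 17.156 ≈ 116.659 kt.
116.659 × 1.151 ≈ 134.27 mph → 134 mph.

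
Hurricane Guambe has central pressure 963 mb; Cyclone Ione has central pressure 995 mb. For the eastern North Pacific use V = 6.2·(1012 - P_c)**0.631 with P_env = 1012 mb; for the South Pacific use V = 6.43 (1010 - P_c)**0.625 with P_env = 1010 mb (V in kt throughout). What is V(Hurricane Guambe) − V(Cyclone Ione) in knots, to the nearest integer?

Hurricane Guambe: ΔP = 49; V ≈ 6.2 × 49^0.631 ≈ 72.26 kt.
Cyclone Ione: ΔP = 15; V ≈ 6.43 × 15^0.625 ≈ 34.94 kt.
Difference ≈ 72.26 − 34.94 = 37.32 → 37 kt.

37 kt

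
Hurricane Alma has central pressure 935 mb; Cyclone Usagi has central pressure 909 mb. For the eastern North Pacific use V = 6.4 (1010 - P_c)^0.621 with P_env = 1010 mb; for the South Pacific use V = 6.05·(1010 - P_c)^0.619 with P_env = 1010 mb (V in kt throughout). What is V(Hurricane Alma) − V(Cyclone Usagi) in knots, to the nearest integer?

-12 kt

Hurricane Alma: ΔP = 75; V ≈ 6.4 × 75^0.621 ≈ 93.45 kt.
Cyclone Usagi: ΔP = 101; V ≈ 6.05 × 101^0.619 ≈ 105.30 kt.
Difference ≈ 93.45 − 105.30 = -11.85 → -12 kt.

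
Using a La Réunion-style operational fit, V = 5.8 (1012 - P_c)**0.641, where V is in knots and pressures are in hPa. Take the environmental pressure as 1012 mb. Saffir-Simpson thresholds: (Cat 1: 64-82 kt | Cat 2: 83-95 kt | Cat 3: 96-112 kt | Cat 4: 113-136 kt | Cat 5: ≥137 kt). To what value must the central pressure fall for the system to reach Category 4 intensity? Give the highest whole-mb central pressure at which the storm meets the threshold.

Category 4 begins at V = 113 kt.
Required ΔP = (113/5.8)^(1/0.641) = 19.483^1.560 ≈ 102.79 mb.
P_c ≤ 1012 − 102.79 = 909.21, so the highest integer P_c is 909 mb.

909 mb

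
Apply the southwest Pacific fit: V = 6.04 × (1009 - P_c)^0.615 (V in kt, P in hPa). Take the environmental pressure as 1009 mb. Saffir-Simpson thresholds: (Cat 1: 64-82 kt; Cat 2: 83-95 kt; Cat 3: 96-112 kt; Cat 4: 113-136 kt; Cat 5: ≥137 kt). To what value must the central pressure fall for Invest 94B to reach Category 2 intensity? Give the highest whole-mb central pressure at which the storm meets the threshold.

Category 2 begins at V = 83 kt.
Required ΔP = (83/6.04)^(1/0.615) = 13.742^1.626 ≈ 70.87 mb.
P_c ≤ 1009 − 70.87 = 938.13, so the highest integer P_c is 938 mb.

938 mb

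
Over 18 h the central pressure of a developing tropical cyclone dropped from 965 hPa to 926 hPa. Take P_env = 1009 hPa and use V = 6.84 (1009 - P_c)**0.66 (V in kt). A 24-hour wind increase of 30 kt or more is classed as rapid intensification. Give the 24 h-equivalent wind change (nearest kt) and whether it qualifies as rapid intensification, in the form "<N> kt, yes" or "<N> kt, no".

V₁: ΔP = 44, V ≈ 6.84 × 44^0.66 ≈ 83.13 kt.
V₂: ΔP = 83, V ≈ 6.84 × 83^0.66 ≈ 126.37 kt.
ΔV over 18 h = 43.24 kt → 24 h equivalent = 43.24 × 24/18 ≈ 57.65 kt.
58 kt ≥ 30 kt ⇒ rapid intensification.

58 kt, yes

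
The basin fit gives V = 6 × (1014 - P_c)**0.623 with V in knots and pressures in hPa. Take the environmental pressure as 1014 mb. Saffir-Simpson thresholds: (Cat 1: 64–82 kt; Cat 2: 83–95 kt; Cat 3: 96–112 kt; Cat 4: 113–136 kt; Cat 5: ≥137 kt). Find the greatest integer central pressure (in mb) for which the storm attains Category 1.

969 mb

Category 1 begins at V = 64 kt.
Required ΔP = (64/6)^(1/0.623) = 10.667^1.605 ≈ 44.68 mb.
P_c ≤ 1014 − 44.68 = 969.32, so the highest integer P_c is 969 mb.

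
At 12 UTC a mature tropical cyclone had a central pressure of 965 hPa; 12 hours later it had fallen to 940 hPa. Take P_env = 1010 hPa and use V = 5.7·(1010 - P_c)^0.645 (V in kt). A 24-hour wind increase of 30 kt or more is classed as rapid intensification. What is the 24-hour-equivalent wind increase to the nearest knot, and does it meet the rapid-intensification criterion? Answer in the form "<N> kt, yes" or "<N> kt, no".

44 kt, yes

V₁: ΔP = 45, V ≈ 5.7 × 45^0.645 ≈ 66.40 kt.
V₂: ΔP = 70, V ≈ 5.7 × 70^0.645 ≈ 88.30 kt.
ΔV over 12 h = 21.90 kt → 24 h equivalent = 21.90 × 24/12 ≈ 43.80 kt.
44 kt ≥ 30 kt ⇒ rapid intensification.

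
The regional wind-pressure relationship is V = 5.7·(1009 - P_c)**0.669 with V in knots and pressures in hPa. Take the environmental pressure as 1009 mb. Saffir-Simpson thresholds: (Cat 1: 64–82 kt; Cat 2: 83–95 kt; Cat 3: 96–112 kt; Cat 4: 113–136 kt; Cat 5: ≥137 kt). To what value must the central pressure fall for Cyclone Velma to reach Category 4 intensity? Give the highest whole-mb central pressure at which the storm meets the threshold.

922 mb

Category 4 begins at V = 113 kt.
Required ΔP = (113/5.7)^(1/0.669) = 19.825^1.495 ≈ 86.90 mb.
P_c ≤ 1009 − 86.90 = 922.10, so the highest integer P_c is 922 mb.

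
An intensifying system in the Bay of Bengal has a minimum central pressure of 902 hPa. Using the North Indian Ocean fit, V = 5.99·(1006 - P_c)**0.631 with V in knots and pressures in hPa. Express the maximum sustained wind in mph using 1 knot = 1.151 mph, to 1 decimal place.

129.2 mph

ΔP = 1006 − 902 = 104 hPa.
V ≈ 5.99 × 104^0.631 = 5.99 × 18.739 ≈ 112.247 kt.
112.247 × 1.151 ≈ 129.20 mph → 129.2 mph.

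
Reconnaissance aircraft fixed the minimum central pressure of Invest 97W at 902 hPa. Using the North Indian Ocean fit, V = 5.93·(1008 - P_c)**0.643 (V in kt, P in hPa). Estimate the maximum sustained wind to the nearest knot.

119 kt

ΔP = 1008 − 902 = 106 hPa.
106^0.643 ≈ 20.057.
V ≈ 5.93 × 20.057 ≈ 118.9 kt.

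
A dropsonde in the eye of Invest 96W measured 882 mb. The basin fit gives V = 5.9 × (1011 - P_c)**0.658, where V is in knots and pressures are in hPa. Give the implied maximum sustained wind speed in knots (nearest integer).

144 kt

ΔP = 1011 − 882 = 129 mb.
129^0.658 ≈ 24.478.
V ≈ 5.9 × 24.478 ≈ 144.4 kt.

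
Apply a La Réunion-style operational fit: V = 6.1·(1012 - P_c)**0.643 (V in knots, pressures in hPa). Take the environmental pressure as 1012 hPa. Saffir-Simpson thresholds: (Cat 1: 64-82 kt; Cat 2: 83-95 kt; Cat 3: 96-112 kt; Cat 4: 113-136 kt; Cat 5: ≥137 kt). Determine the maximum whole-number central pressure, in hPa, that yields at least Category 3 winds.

Category 3 begins at V = 96 kt.
Required ΔP = (96/6.1)^(1/0.643) = 15.738^1.555 ≈ 72.69 hPa.
P_c ≤ 1012 − 72.69 = 939.31, so the highest integer P_c is 939 hPa.

939 hPa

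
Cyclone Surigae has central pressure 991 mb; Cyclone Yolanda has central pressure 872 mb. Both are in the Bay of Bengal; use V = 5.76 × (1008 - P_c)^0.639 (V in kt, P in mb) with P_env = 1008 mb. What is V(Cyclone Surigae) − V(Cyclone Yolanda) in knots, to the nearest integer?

Cyclone Surigae: ΔP = 17; V ≈ 5.76 × 17^0.639 ≈ 35.21 kt.
Cyclone Yolanda: ΔP = 136; V ≈ 5.76 × 136^0.639 ≈ 132.97 kt.
Difference ≈ 35.21 − 132.97 = -97.76 → -98 kt.

-98 kt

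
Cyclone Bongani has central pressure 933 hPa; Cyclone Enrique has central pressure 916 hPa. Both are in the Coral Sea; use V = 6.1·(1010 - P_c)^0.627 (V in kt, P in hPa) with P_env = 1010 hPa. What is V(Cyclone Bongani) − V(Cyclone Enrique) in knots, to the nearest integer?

-12 kt

Cyclone Bongani: ΔP = 77; V ≈ 6.1 × 77^0.627 ≈ 92.93 kt.
Cyclone Enrique: ΔP = 94; V ≈ 6.1 × 94^0.627 ≈ 105.31 kt.
Difference ≈ 92.93 − 105.31 = -12.38 → -12 kt.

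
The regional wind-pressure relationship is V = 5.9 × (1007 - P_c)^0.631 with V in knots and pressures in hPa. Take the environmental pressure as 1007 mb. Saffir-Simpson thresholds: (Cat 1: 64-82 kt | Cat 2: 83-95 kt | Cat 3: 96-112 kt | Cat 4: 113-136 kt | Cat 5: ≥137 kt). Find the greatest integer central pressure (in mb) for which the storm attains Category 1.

963 mb

Category 1 begins at V = 64 kt.
Required ΔP = (64/5.9)^(1/0.631) = 10.847^1.585 ≈ 43.73 mb.
P_c ≤ 1007 − 43.73 = 963.27, so the highest integer P_c is 963 mb.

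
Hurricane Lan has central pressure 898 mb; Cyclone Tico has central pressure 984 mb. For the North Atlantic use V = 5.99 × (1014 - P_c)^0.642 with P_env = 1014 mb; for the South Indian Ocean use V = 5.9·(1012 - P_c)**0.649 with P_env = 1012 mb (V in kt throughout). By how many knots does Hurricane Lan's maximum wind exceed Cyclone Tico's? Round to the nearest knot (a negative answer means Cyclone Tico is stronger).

75 kt

Hurricane Lan: ΔP = 116; V ≈ 5.99 × 116^0.642 ≈ 126.71 kt.
Cyclone Tico: ΔP = 28; V ≈ 5.9 × 28^0.649 ≈ 51.29 kt.
Difference ≈ 126.71 − 51.29 = 75.42 → 75 kt.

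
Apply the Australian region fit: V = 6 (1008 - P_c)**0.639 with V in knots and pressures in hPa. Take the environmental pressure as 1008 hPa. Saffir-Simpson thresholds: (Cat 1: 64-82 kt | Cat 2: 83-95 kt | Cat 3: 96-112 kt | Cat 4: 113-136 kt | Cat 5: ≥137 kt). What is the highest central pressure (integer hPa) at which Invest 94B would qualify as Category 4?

Category 4 begins at V = 113 kt.
Required ΔP = (113/6)^(1/0.639) = 18.833^1.565 ≈ 98.90 hPa.
P_c ≤ 1008 − 98.90 = 909.10, so the highest integer P_c is 909 hPa.

909 hPa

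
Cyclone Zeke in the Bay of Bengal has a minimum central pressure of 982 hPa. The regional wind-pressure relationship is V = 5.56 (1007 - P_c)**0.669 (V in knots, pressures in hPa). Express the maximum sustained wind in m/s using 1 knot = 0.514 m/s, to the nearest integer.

ΔP = 1007 − 982 = 25 hPa.
V ≈ 5.56 × 25^0.669 = 5.56 × 8.614 ≈ 47.896 kt.
47.896 × 0.514 ≈ 24.62 m/s → 25 m/s.

25 m/s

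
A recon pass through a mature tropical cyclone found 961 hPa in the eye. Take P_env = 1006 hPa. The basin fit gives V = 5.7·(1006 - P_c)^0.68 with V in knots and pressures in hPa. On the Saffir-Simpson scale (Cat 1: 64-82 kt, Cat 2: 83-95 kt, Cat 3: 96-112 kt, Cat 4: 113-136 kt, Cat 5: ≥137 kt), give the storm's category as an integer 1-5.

1

ΔP = 1006 − 961 = 45 hPa.
V ≈ 5.7 × 45^0.68 = 5.7 × 13.31 ≈ 76 kt.
76 kt falls in the Category 1 band.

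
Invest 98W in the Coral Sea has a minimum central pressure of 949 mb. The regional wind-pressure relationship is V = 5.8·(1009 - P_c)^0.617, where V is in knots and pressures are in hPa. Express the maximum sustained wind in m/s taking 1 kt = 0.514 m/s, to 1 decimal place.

ΔP = 1009 − 949 = 60 mb.
V ≈ 5.8 × 60^0.617 = 5.8 × 12.506 ≈ 72.535 kt.
72.535 × 0.514 ≈ 37.28 m/s → 37.3 m/s.

37.3 m/s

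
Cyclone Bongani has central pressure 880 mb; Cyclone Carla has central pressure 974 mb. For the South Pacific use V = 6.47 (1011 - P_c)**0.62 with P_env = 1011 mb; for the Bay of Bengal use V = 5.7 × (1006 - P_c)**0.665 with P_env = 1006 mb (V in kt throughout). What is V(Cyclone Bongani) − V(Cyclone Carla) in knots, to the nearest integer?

Cyclone Bongani: ΔP = 131; V ≈ 6.47 × 131^0.62 ≈ 132.93 kt.
Cyclone Carla: ΔP = 32; V ≈ 5.7 × 32^0.665 ≈ 57.12 kt.
Difference ≈ 132.93 − 57.12 = 75.81 → 76 kt.

76 kt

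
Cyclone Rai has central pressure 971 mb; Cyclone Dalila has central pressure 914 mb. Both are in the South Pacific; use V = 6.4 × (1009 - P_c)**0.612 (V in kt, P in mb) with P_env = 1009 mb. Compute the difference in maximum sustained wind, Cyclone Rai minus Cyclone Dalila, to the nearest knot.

-45 kt

Cyclone Rai: ΔP = 38; V ≈ 6.4 × 38^0.612 ≈ 59.29 kt.
Cyclone Dalila: ΔP = 95; V ≈ 6.4 × 95^0.612 ≈ 103.88 kt.
Difference ≈ 59.29 − 103.88 = -44.59 → -45 kt.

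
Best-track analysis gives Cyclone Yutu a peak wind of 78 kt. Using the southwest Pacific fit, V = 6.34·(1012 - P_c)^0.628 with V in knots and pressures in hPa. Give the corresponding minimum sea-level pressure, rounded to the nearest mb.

ΔP = (V / 6.34)^(1/0.628) = (78/6.34)^1.592.
78/6.34 = 12.303; 12.303^1.592 ≈ 54.41 mb.
P_c = 1012 − 54.41 = 957.59 ≈ 958 mb.

958 mb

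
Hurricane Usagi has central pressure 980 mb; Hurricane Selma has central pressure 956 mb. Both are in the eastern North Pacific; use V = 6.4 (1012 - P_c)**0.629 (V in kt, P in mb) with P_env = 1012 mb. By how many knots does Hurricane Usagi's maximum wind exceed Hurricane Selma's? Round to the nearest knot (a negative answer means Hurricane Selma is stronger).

Hurricane Usagi: ΔP = 32; V ≈ 6.4 × 32^0.629 ≈ 56.61 kt.
Hurricane Selma: ΔP = 56; V ≈ 6.4 × 56^0.629 ≈ 80.50 kt.
Difference ≈ 56.61 − 80.50 = -23.89 → -24 kt.

-24 kt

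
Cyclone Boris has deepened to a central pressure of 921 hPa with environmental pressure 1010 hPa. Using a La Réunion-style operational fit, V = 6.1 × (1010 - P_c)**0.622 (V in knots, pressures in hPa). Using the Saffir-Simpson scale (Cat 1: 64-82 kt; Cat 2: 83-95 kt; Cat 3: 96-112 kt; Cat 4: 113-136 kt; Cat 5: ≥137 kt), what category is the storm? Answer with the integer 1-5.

ΔP = 1010 − 921 = 89 hPa.
V ≈ 6.1 × 89^0.622 = 6.1 × 16.31 ≈ 100 kt.
100 kt falls in the Category 3 band.

3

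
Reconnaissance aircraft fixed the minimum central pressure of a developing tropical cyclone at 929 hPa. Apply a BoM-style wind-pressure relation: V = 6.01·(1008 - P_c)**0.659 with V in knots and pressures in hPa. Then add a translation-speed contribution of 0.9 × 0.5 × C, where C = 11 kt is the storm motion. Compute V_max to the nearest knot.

ΔP = 1008 − 929 = 79 hPa.
79^0.659 ≈ 17.805.
V ≈ 6.01 × 17.805 ≈ 107.0 kt.
Translation term: 0.9 × 0.5 × 11 = 4.95 kt.
Corrected V ≈ 111.95 kt → 112 kt.

112 kt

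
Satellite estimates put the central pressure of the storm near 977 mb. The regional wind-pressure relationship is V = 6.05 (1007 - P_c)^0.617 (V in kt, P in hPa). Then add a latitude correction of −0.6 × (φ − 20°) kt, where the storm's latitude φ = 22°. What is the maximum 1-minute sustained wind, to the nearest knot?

48 kt

ΔP = 1007 − 977 = 30 mb.
30^0.617 ≈ 8.154.
V ≈ 6.05 × 8.154 ≈ 49.3 kt.
Latitude correction: −0.6 × (22 − 20) = -1.2 kt.
Corrected V ≈ 48.1 kt → 48 kt.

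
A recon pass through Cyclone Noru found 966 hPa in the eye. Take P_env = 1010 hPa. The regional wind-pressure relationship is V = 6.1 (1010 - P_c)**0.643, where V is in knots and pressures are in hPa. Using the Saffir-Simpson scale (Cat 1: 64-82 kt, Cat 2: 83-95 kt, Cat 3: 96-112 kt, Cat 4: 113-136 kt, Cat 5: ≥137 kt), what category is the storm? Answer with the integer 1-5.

1

ΔP = 1010 − 966 = 44 hPa.
V ≈ 6.1 × 44^0.643 = 6.1 × 11.40 ≈ 70 kt.
70 kt falls in the Category 1 band.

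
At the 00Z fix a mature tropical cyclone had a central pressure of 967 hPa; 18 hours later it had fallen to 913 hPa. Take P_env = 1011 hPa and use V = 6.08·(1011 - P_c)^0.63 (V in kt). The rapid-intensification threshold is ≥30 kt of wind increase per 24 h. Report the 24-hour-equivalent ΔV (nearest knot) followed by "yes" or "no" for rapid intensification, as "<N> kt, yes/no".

V₁: ΔP = 44, V ≈ 6.08 × 44^0.63 ≈ 65.96 kt.
V₂: ΔP = 98, V ≈ 6.08 × 98^0.63 ≈ 109.24 kt.
ΔV over 18 h = 43.28 kt → 24 h equivalent = 43.28 × 24/18 ≈ 57.71 kt.
58 kt ≥ 30 kt ⇒ rapid intensification.

58 kt, yes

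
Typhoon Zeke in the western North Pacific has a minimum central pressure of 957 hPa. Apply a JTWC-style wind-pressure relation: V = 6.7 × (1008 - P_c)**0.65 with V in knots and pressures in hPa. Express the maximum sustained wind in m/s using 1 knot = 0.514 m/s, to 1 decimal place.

44.4 m/s

ΔP = 1008 − 957 = 51 hPa.
V ≈ 6.7 × 51^0.65 = 6.7 × 12.880 ≈ 86.297 kt.
86.297 × 0.514 ≈ 44.36 m/s → 44.4 m/s.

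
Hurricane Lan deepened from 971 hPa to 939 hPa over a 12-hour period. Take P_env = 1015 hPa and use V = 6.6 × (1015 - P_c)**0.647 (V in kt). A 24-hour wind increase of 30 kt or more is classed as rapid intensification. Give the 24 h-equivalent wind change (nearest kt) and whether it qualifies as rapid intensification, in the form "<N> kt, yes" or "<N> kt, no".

V₁: ΔP = 44, V ≈ 6.6 × 44^0.647 ≈ 76.36 kt.
V₂: ΔP = 76, V ≈ 6.6 × 76^0.647 ≈ 108.75 kt.
ΔV over 12 h = 32.39 kt → 24 h equivalent = 32.39 × 24/12 ≈ 64.78 kt.
65 kt ≥ 30 kt ⇒ rapid intensification.

65 kt, yes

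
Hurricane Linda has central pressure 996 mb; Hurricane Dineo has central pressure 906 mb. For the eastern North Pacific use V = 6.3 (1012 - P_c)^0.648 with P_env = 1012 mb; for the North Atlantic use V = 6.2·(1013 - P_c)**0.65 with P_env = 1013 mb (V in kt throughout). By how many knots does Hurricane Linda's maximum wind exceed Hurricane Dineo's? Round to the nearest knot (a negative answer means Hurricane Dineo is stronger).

-91 kt

Hurricane Linda: ΔP = 16; V ≈ 6.3 × 16^0.648 ≈ 37.98 kt.
Hurricane Dineo: ΔP = 107; V ≈ 6.2 × 107^0.65 ≈ 129.27 kt.
Difference ≈ 37.98 − 129.27 = -91.29 → -91 kt.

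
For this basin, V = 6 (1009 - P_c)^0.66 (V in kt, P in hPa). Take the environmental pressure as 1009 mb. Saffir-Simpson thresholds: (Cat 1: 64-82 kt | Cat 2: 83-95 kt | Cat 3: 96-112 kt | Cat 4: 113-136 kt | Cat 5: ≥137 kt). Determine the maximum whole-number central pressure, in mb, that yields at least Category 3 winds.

942 mb

Category 3 begins at V = 96 kt.
Required ΔP = (96/6)^(1/0.66) = 16.000^1.515 ≈ 66.75 mb.
P_c ≤ 1009 − 66.75 = 942.25, so the highest integer P_c is 942 mb.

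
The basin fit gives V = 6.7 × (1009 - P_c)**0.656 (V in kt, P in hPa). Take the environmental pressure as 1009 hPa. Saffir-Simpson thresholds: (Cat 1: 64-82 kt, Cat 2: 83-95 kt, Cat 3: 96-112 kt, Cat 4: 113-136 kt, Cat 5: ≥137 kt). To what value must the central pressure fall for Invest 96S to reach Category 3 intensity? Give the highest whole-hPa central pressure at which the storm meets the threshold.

951 hPa

Category 3 begins at V = 96 kt.
Required ΔP = (96/6.7)^(1/0.656) = 14.328^1.524 ≈ 57.88 hPa.
P_c ≤ 1009 − 57.88 = 951.12, so the highest integer P_c is 951 hPa.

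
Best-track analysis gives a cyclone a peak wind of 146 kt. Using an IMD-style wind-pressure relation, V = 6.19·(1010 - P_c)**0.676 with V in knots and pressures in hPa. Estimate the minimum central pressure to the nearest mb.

903 mb

ΔP = (V / 6.19)^(1/0.676) = (146/6.19)^1.479.
146/6.19 = 23.586; 23.586^1.479 ≈ 107.29 mb.
P_c = 1010 − 107.29 = 902.71 ≈ 903 mb.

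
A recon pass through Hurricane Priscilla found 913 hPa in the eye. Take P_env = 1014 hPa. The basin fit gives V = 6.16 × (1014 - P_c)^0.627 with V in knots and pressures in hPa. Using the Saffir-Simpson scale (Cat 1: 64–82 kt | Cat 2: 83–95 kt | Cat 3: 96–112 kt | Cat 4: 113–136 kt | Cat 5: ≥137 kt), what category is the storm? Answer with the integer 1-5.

ΔP = 1014 − 913 = 101 hPa.
V ≈ 6.16 × 101^0.627 = 6.16 × 18.06 ≈ 111 kt.
111 kt falls in the Category 3 band.

3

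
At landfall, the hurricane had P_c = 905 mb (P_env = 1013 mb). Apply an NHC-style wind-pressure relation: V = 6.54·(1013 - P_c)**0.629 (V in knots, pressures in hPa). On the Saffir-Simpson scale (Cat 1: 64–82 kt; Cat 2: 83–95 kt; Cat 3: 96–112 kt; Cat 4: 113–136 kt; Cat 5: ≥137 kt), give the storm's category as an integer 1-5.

4

ΔP = 1013 − 905 = 108 mb.
V ≈ 6.54 × 108^0.629 = 6.54 × 19.01 ≈ 124 kt.
124 kt falls in the Category 4 band.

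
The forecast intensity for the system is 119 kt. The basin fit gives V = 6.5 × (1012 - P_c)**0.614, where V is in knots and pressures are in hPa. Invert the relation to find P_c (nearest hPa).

ΔP = (V / 6.5)^(1/0.614) = (119/6.5)^1.629.
119/6.5 = 18.308; 18.308^1.629 ≈ 113.87 hPa.
P_c = 1012 − 113.87 = 898.13 ≈ 898 hPa.

898 hPa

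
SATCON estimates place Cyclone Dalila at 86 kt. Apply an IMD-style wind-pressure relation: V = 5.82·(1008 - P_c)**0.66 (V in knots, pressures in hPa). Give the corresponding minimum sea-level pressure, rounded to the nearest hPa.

949 hPa

ΔP = (V / 5.82)^(1/0.66) = (86/5.82)^1.515.
86/5.82 = 14.777; 14.777^1.515 ≈ 59.17 hPa.
P_c = 1008 − 59.17 = 948.83 ≈ 949 hPa.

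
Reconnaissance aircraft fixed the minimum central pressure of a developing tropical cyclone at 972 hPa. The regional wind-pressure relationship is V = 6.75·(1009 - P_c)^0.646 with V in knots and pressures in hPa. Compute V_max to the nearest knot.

ΔP = 1009 − 972 = 37 hPa.
37^0.646 ≈ 10.305.
V ≈ 6.75 × 10.305 ≈ 69.6 kt.

70 kt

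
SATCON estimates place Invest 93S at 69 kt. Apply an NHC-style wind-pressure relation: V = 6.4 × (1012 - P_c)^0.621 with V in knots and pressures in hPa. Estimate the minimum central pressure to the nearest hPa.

ΔP = (V / 6.4)^(1/0.621) = (69/6.4)^1.610.
69/6.4 = 10.781; 10.781^1.610 ≈ 46.02 hPa.
P_c = 1012 − 46.02 = 965.98 ≈ 966 hPa.

966 hPa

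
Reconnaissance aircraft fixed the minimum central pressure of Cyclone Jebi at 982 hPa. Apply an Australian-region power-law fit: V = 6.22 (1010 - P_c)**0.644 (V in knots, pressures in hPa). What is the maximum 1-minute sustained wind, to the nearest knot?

53 kt

ΔP = 1010 − 982 = 28 hPa.
28^0.644 ≈ 8.550.
V ≈ 6.22 × 8.550 ≈ 53.2 kt.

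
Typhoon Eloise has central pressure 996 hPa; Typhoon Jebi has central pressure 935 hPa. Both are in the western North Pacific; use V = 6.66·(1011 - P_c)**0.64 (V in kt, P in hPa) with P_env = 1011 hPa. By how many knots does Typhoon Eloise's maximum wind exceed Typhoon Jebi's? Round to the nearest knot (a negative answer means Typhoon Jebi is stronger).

Typhoon Eloise: ΔP = 15; V ≈ 6.66 × 15^0.64 ≈ 37.69 kt.
Typhoon Jebi: ΔP = 76; V ≈ 6.66 × 76^0.64 ≈ 106.46 kt.
Difference ≈ 37.69 − 106.46 = -68.77 → -69 kt.

-69 kt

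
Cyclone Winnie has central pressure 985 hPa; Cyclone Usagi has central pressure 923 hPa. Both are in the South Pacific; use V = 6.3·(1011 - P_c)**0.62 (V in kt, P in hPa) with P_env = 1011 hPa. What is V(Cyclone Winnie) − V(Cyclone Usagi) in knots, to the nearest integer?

-54 kt

Cyclone Winnie: ΔP = 26; V ≈ 6.3 × 26^0.62 ≈ 47.49 kt.
Cyclone Usagi: ΔP = 88; V ≈ 6.3 × 88^0.62 ≈ 101.14 kt.
Difference ≈ 47.49 − 101.14 = -53.65 → -54 kt.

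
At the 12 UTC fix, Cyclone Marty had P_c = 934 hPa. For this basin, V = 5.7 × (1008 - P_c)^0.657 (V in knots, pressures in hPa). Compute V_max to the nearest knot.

ΔP = 1008 − 934 = 74 hPa.
74^0.657 ≈ 16.908.
V ≈ 5.7 × 16.908 ≈ 96.4 kt.

96 kt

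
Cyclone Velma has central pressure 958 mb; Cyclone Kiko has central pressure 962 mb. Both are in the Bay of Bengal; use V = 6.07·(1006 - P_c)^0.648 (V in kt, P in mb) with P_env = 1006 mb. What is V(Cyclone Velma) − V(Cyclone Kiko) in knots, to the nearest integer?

Cyclone Velma: ΔP = 48; V ≈ 6.07 × 48^0.648 ≈ 74.58 kt.
Cyclone Kiko: ΔP = 44; V ≈ 6.07 × 44^0.648 ≈ 70.49 kt.
Difference ≈ 74.58 − 70.49 = 4.09 → 4 kt.

4 kt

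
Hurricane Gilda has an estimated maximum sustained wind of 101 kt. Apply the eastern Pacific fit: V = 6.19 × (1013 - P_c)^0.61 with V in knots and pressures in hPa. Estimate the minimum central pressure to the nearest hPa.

916 hPa

ΔP = (V / 6.19)^(1/0.61) = (101/6.19)^1.639.
101/6.19 = 16.317; 16.317^1.639 ≈ 97.26 hPa.
P_c = 1013 − 97.26 = 915.74 ≈ 916 hPa.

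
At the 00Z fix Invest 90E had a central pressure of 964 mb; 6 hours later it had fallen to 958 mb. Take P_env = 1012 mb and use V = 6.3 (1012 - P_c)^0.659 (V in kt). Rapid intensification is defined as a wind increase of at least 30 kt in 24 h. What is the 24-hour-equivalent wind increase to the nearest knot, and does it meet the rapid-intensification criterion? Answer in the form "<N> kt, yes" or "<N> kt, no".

26 kt, no

V₁: ΔP = 48, V ≈ 6.3 × 48^0.659 ≈ 80.78 kt.
V₂: ΔP = 54, V ≈ 6.3 × 54^0.659 ≈ 87.29 kt.
ΔV over 6 h = 6.51 kt → 24 h equivalent = 6.51 × 24/6 ≈ 26.04 kt.
26 kt < 30 kt ⇒ not rapid intensification.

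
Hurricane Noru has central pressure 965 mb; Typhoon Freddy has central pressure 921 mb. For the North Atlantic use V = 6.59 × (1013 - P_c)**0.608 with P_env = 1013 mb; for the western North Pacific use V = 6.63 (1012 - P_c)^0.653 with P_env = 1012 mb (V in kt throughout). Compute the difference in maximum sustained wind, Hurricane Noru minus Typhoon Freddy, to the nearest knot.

Hurricane Noru: ΔP = 48; V ≈ 6.59 × 48^0.608 ≈ 69.36 kt.
Typhoon Freddy: ΔP = 91; V ≈ 6.63 × 91^0.653 ≈ 126.12 kt.
Difference ≈ 69.36 − 126.12 = -56.76 → -57 kt.

-57 kt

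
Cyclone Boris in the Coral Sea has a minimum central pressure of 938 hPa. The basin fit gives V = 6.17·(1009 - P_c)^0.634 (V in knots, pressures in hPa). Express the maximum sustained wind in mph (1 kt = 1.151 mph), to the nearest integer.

106 mph

ΔP = 1009 − 938 = 71 hPa.
V ≈ 6.17 × 71^0.634 = 6.17 × 14.918 ≈ 92.041 kt.
92.041 × 1.151 ≈ 105.94 mph → 106 mph.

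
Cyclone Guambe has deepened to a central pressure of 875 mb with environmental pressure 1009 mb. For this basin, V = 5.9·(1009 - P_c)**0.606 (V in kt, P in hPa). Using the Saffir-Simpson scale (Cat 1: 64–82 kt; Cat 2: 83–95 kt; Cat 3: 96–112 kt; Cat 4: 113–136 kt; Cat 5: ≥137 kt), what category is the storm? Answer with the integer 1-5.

4

ΔP = 1009 − 875 = 134 mb.
V ≈ 5.9 × 134^0.606 = 5.9 × 19.45 ≈ 115 kt.
115 kt falls in the Category 4 band.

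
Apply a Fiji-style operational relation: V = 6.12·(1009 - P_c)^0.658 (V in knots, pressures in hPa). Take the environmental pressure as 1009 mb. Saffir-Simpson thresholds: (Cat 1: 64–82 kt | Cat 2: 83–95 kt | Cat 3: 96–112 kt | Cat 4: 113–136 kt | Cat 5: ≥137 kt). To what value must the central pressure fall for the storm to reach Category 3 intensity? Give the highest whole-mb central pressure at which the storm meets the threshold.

943 mb

Category 3 begins at V = 96 kt.
Required ΔP = (96/6.12)^(1/0.658) = 15.686^1.520 ≈ 65.60 mb.
P_c ≤ 1009 − 65.60 = 943.40, so the highest integer P_c is 943 mb.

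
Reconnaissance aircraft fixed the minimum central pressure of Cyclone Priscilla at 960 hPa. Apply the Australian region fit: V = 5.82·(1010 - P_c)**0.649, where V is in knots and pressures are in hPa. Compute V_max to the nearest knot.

74 kt

ΔP = 1010 − 960 = 50 hPa.
50^0.649 ≈ 12.666.
V ≈ 5.82 × 12.666 ≈ 73.7 kt.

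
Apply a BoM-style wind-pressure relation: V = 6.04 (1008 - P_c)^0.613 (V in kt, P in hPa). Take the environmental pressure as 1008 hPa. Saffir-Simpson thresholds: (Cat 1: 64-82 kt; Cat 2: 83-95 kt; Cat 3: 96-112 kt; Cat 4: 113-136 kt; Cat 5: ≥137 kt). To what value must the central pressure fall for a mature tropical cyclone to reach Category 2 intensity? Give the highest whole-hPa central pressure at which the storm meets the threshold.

Category 2 begins at V = 83 kt.
Required ΔP = (83/6.04)^(1/0.613) = 13.742^1.631 ≈ 71.86 hPa.
P_c ≤ 1008 − 71.86 = 936.14, so the highest integer P_c is 936 hPa.

936 hPa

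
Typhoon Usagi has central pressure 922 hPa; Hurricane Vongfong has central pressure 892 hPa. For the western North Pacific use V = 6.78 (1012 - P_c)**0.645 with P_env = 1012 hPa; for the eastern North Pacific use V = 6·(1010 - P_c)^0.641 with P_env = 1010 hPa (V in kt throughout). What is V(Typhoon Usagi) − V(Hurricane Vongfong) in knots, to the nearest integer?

-4 kt

Typhoon Usagi: ΔP = 90; V ≈ 6.78 × 90^0.645 ≈ 123.51 kt.
Hurricane Vongfong: ΔP = 118; V ≈ 6 × 118^0.641 ≈ 127.71 kt.
Difference ≈ 123.51 − 127.71 = -4.20 → -4 kt.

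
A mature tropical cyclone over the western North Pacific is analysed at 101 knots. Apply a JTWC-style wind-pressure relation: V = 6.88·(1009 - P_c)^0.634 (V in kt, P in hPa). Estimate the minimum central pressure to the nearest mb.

ΔP = (V / 6.88)^(1/0.634) = (101/6.88)^1.577.
101/6.88 = 14.680; 14.680^1.577 ≈ 69.23 mb.
P_c = 1009 − 69.23 = 939.77 ≈ 940 mb.

940 mb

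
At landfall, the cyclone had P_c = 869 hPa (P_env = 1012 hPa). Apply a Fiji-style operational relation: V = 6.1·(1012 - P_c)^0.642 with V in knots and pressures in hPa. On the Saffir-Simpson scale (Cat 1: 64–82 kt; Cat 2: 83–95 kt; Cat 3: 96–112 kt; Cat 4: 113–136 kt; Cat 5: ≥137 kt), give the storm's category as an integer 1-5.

5

ΔP = 1012 − 869 = 143 hPa.
V ≈ 6.1 × 143^0.642 = 6.1 × 24.20 ≈ 148 kt.
148 kt falls in the Category 5 band.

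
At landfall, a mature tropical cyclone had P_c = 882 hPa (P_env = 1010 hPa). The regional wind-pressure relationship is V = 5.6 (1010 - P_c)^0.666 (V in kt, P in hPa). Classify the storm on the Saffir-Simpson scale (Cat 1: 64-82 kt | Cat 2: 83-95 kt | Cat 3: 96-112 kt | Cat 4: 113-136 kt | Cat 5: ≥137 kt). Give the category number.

5

ΔP = 1010 − 882 = 128 hPa.
V ≈ 5.6 × 128^0.666 = 5.6 × 25.32 ≈ 142 kt.
142 kt falls in the Category 5 band.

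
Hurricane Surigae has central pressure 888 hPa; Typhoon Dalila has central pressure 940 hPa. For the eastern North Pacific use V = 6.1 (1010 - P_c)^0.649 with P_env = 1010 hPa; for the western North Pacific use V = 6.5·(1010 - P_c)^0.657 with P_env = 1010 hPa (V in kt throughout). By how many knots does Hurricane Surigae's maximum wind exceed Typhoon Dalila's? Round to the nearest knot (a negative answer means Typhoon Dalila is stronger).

Hurricane Surigae: ΔP = 122; V ≈ 6.1 × 122^0.649 ≈ 137.84 kt.
Typhoon Dalila: ΔP = 70; V ≈ 6.5 × 70^0.657 ≈ 105.96 kt.
Difference ≈ 137.84 − 105.96 = 31.88 → 32 kt.

32 kt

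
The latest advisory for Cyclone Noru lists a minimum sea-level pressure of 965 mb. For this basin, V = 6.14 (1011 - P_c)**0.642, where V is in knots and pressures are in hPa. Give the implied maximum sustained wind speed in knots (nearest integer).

72 kt

ΔP = 1011 − 965 = 46 mb.
46^0.642 ≈ 11.681.
V ≈ 6.14 × 11.681 ≈ 71.7 kt.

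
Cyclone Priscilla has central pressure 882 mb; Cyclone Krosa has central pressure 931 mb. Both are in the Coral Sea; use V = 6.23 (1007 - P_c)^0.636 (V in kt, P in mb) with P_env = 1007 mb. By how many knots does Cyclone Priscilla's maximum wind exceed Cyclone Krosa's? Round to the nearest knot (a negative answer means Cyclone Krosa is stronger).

Cyclone Priscilla: ΔP = 125; V ≈ 6.23 × 125^0.636 ≈ 134.31 kt.
Cyclone Krosa: ΔP = 76; V ≈ 6.23 × 76^0.636 ≈ 97.88 kt.
Difference ≈ 134.31 − 97.88 = 36.43 → 36 kt.

36 kt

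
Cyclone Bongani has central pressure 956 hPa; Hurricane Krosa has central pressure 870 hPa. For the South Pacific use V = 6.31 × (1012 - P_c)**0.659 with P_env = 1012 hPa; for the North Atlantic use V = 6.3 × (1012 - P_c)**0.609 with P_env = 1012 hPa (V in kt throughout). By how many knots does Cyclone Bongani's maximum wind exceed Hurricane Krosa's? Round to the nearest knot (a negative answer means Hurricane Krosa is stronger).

-39 kt

Cyclone Bongani: ΔP = 56; V ≈ 6.31 × 56^0.659 ≈ 89.55 kt.
Hurricane Krosa: ΔP = 142; V ≈ 6.3 × 142^0.609 ≈ 128.85 kt.
Difference ≈ 89.55 − 128.85 = -39.30 → -39 kt.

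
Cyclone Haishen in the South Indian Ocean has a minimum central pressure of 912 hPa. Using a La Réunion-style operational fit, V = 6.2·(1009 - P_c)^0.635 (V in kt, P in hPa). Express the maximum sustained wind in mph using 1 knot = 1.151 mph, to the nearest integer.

ΔP = 1009 − 912 = 97 hPa.
V ≈ 6.2 × 97^0.635 = 6.2 × 18.264 ≈ 113.238 kt.
113.238 × 1.151 ≈ 130.34 mph → 130 mph.

130 mph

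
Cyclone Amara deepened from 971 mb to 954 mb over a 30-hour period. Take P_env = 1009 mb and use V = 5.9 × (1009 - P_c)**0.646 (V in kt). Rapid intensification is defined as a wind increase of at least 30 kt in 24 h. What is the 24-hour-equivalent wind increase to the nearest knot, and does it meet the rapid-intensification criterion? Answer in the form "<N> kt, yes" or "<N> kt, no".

13 kt, no

V₁: ΔP = 38, V ≈ 5.9 × 38^0.646 ≈ 61.86 kt.
V₂: ΔP = 55, V ≈ 5.9 × 55^0.646 ≈ 78.55 kt.
ΔV over 30 h = 16.69 kt → 24 h equivalent = 16.69 × 24/30 ≈ 13.35 kt.
13 kt < 30 kt ⇒ not rapid intensification.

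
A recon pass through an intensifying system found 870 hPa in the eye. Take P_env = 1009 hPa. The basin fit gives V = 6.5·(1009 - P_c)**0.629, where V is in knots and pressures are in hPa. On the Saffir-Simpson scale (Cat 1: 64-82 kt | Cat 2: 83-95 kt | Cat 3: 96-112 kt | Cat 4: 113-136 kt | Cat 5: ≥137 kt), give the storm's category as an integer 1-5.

ΔP = 1009 − 870 = 139 hPa.
V ≈ 6.5 × 139^0.629 = 6.5 × 22.28 ≈ 145 kt.
145 kt falls in the Category 5 band.

5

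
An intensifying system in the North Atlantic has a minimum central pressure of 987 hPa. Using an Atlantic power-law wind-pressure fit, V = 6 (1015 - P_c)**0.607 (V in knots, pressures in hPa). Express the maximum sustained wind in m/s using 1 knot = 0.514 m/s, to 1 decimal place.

23.3 m/s

ΔP = 1015 − 987 = 28 hPa.
V ≈ 6 × 28^0.607 = 6 × 7.558 ≈ 45.350 kt.
45.350 × 0.514 ≈ 23.31 m/s → 23.3 m/s.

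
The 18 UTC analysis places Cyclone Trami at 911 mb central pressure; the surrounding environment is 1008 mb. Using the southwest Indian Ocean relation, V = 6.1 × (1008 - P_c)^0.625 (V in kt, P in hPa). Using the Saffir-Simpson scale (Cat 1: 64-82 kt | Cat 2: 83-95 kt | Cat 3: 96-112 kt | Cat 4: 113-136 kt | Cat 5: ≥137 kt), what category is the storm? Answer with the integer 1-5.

3

ΔP = 1008 − 911 = 97 mb.
V ≈ 6.1 × 97^0.625 = 6.1 × 17.45 ≈ 106 kt.
106 kt falls in the Category 3 band.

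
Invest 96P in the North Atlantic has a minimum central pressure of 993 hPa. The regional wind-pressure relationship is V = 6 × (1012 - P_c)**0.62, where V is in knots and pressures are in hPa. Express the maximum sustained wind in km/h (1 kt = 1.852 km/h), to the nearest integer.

69 km/h

ΔP = 1012 − 993 = 19 hPa.
V ≈ 6 × 19^0.62 = 6 × 6.206 ≈ 37.237 kt.
37.237 × 1.852 ≈ 68.96 km/h → 69 km/h.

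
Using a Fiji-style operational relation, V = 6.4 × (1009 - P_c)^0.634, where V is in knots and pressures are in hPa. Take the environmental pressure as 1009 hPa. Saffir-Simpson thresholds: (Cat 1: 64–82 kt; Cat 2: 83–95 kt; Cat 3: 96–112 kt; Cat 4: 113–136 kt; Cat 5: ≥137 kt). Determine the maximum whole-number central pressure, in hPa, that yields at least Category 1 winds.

Category 1 begins at V = 64 kt.
Required ΔP = (64/6.4)^(1/0.634) = 10.000^1.577 ≈ 37.78 hPa.
P_c ≤ 1009 − 37.78 = 971.22, so the highest integer P_c is 971 hPa.

971 hPa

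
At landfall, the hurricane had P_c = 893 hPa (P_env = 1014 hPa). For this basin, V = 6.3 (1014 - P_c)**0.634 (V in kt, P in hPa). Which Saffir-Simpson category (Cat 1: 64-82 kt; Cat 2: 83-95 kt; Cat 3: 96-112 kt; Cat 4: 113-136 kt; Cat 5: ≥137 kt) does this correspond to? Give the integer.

ΔP = 1014 − 893 = 121 hPa.
V ≈ 6.3 × 121^0.634 = 6.3 × 20.92 ≈ 132 kt.
132 kt falls in the Category 4 band.

4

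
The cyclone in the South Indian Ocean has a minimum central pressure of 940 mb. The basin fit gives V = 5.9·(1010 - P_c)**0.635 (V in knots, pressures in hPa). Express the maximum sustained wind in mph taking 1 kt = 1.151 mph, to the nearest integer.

ΔP = 1010 − 940 = 70 mb.
V ≈ 5.9 × 70^0.635 = 5.9 × 14.847 ≈ 87.597 kt.
87.597 × 1.151 ≈ 100.82 mph → 101 mph.

101 mph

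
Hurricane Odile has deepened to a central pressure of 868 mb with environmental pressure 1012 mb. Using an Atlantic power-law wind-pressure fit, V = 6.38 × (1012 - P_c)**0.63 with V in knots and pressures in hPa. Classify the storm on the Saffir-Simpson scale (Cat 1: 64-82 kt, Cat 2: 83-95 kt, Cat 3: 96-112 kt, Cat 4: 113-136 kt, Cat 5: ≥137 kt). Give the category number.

ΔP = 1012 − 868 = 144 mb.
V ≈ 6.38 × 144^0.63 = 6.38 × 22.90 ≈ 146 kt.
146 kt falls in the Category 5 band.

5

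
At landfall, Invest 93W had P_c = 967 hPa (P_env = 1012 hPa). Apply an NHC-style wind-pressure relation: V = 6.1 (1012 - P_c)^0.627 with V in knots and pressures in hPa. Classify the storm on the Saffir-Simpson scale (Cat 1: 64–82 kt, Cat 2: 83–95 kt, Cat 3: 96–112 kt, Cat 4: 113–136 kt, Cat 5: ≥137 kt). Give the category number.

ΔP = 1012 − 967 = 45 hPa.
V ≈ 6.1 × 45^0.627 = 6.1 × 10.88 ≈ 66 kt.
66 kt falls in the Category 1 band.

1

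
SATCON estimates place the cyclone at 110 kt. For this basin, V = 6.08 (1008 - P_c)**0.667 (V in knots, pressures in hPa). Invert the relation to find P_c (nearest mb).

ΔP = (V / 6.08)^(1/0.667) = (110/6.08)^1.499.
110/6.08 = 18.092; 18.092^1.499 ≈ 76.79 mb.
P_c = 1008 − 76.79 = 931.21 ≈ 931 mb.

931 mb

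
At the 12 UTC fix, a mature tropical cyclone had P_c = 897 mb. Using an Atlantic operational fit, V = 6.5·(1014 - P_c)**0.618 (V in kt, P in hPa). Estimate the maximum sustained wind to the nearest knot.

123 kt

ΔP = 1014 − 897 = 117 mb.
117^0.618 ≈ 18.973.
V ≈ 6.5 × 18.973 ≈ 123.3 kt.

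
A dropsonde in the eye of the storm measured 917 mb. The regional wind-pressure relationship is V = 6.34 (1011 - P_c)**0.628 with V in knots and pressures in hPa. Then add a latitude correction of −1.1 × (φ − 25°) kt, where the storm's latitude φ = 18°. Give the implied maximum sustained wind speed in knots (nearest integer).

ΔP = 1011 − 917 = 94 mb.
94^0.628 ≈ 17.343.
V ≈ 6.34 × 17.343 ≈ 110.0 kt.
Latitude correction: −1.1 × (18 − 25) = 7.7 kt.
Corrected V ≈ 117.7 kt → 118 kt.

118 kt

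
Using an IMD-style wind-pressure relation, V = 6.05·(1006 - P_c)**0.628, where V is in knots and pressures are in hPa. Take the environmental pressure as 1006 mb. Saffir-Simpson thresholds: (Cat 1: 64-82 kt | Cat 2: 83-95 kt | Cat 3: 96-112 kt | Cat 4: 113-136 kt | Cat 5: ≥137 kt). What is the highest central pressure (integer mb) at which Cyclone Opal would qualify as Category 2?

Category 2 begins at V = 83 kt.
Required ΔP = (83/6.05)^(1/0.628) = 13.719^1.592 ≈ 64.72 mb.
P_c ≤ 1006 − 64.72 = 941.28, so the highest integer P_c is 941 mb.

941 mb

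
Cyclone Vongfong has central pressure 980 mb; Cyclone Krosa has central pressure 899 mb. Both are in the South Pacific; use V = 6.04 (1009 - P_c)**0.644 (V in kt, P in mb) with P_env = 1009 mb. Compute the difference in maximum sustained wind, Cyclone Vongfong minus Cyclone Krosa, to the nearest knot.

Cyclone Vongfong: ΔP = 29; V ≈ 6.04 × 29^0.644 ≈ 52.82 kt.
Cyclone Krosa: ΔP = 110; V ≈ 6.04 × 110^0.644 ≈ 124.65 kt.
Difference ≈ 52.82 − 124.65 = -71.83 → -72 kt.

-72 kt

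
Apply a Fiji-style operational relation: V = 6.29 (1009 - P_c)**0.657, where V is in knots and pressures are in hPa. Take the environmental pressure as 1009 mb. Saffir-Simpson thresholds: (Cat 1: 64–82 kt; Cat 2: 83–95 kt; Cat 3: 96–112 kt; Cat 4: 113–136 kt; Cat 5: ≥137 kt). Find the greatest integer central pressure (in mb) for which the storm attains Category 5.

900 mb

Category 5 begins at V = 137 kt.
Required ΔP = (137/6.29)^(1/0.657) = 21.781^1.522 ≈ 108.80 mb.
P_c ≤ 1009 − 108.80 = 900.20, so the highest integer P_c is 900 mb.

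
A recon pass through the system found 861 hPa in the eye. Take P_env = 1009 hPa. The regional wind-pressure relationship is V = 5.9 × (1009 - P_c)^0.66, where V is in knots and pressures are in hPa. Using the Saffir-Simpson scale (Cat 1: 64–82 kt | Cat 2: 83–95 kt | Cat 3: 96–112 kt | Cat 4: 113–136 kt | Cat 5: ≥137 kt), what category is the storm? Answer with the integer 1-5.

ΔP = 1009 − 861 = 148 hPa.
V ≈ 5.9 × 148^0.66 = 5.9 × 27.06 ≈ 160 kt.
160 kt falls in the Category 5 band.

5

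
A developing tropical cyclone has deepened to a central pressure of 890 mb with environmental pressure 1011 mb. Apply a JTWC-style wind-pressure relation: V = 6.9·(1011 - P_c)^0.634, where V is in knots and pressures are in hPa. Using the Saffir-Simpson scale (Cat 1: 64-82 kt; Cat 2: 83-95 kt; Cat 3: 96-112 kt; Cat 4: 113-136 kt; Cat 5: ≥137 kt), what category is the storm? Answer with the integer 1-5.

ΔP = 1011 − 890 = 121 mb.
V ≈ 6.9 × 121^0.634 = 6.9 × 20.92 ≈ 144 kt.
144 kt falls in the Category 5 band.

5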